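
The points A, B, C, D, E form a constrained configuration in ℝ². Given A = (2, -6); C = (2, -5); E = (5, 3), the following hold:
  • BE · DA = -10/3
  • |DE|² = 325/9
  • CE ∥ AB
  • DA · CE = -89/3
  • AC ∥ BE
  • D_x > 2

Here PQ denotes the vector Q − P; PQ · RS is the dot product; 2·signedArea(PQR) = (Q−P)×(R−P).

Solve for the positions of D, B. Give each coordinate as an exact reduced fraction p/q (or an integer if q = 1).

1. B_x = 5  [AC ∥ BE ∩ CE ∥ AB]
2. B_y = 2  [AC ∥ BE ∩ CE ∥ AB]
   → B = (5, 2)
3. D_x = 3  [DA · CE = -89/3 ∩ BE · DA = -10/3]
4. D_y = -8/3  [DA · CE = -89/3 ∩ BE · DA = -10/3]
   → D = (3, -8/3)

B = (5, 2)
D = (3, -8/3)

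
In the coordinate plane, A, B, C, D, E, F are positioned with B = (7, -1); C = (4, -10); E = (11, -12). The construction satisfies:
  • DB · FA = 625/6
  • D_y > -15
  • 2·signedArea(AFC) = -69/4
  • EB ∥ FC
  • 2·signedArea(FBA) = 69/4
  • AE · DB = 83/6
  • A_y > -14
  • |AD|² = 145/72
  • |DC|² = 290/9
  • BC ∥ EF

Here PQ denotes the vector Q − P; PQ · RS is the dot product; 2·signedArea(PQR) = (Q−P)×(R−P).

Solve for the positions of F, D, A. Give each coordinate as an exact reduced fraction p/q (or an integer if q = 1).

1. F_x = 8  [EB ∥ FC ∩ BC ∥ EF]
2. F_y = -21  [EB ∥ FC ∩ BC ∥ EF]
   → F = (8, -21)
3. A_x = 27/4  [2·signedArea(FBA) = 69/4 ∩ 2·signedArea(AFC) = -69/4]
4. A_y = -53/4  [2·signedArea(FBA) = 69/4 ∩ 2·signedArea(AFC) = -69/4]
   → A = (27/4, -53/4)
5. D_x = 23/3  [DB · FA = 625/6 ∩ AE · DB = 83/6]
6. D_y = -43/3  [DB · FA = 625/6 ∩ AE · DB = 83/6]
   → D = (23/3, -43/3)

A = (27/4, -53/4)
D = (23/3, -43/3)
F = (8, -21)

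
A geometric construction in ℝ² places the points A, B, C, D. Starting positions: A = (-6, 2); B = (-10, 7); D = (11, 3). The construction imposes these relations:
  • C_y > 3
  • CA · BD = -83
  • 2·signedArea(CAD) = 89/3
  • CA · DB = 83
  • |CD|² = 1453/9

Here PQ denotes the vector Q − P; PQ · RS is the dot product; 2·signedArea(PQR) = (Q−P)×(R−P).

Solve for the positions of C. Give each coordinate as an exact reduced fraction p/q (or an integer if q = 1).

1. C_x = -5/3  [CA · BD = -83 ∩ 2·signedArea(CAD) = 89/3]
2. C_y = 4  [CA · BD = -83 ∩ 2·signedArea(CAD) = 89/3]
   → C = (-5/3, 4)

C = (-5/3, 4)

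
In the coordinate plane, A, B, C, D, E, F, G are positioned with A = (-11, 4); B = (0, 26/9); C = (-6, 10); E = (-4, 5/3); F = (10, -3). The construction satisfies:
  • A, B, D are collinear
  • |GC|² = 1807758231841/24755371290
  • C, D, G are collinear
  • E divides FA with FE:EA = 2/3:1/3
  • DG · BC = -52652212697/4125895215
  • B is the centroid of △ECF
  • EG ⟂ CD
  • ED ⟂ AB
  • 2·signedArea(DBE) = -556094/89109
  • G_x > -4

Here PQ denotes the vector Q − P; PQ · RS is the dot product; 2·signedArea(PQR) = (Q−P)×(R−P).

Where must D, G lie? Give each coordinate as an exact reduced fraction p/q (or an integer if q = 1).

D = (-37994/9901, 97322/29703)
G = (-9306317123/2750596810, 15389604917/8251790430)

1. D_x = -37994/9901  [A, B, D are collinear ∩ ED ⟂ AB]
2. D_y = 97322/29703  [A, B, D are collinear ∩ ED ⟂ AB]
   → D = (-37994/9901, 97322/29703)
3. G_x = -9306317123/2750596810  [C, D, G are collinear ∩ EG ⟂ CD]
4. G_y = 15389604917/8251790430  [C, D, G are collinear ∩ EG ⟂ CD]
   → G = (-9306317123/2750596810, 15389604917/8251790430)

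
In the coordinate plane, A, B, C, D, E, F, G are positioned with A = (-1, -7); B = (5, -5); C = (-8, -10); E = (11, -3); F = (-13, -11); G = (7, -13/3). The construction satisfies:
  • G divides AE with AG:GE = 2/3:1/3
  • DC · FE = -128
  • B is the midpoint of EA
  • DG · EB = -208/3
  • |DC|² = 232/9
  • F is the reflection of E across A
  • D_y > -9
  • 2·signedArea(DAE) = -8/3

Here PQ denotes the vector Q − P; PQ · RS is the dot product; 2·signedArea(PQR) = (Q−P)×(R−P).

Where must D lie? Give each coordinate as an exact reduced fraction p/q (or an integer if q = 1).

D = (-10/3, -8)

1. D_x = -10/3  [2·signedArea(DAE) = -8/3 ∩ DG · EB = -208/3]
2. D_y = -8  [2·signedArea(DAE) = -8/3 ∩ DG · EB = -208/3]
   → D = (-10/3, -8)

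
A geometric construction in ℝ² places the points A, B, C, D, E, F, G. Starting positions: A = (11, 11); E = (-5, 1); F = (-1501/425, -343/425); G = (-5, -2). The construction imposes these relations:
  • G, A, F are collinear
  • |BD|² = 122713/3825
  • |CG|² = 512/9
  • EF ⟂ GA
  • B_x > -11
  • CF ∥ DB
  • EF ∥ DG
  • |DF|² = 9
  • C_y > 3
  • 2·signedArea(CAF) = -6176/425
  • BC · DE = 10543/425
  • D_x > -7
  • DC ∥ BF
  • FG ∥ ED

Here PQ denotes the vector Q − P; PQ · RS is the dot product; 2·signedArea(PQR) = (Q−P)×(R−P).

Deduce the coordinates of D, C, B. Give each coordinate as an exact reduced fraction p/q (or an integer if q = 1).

1. D_x = -2749/425  [EF ∥ DG ∩ FG ∥ ED]
2. D_y = -82/425  [EF ∥ DG ∩ FG ∥ ED]
   → D = (-2749/425, -82/425)
3. C_x = 1/3  [line 5018/425·x + -6176/425·y + 18914/425 = 0 ∩ |CG|² = 512/9]
4. C_y = 10/3  [line 5018/425·x + -6176/425·y + 18914/425 = 0 ∩ |CG|² = 512/9]
   → C = (1/3, 10/3)
5. B_x = -31/3  [DC ∥ BF ∩ CF ∥ DB]
6. B_y = -13/3  [DC ∥ BF ∩ CF ∥ DB]
   → B = (-31/3, -13/3)

B = (-31/3, -13/3)
C = (1/3, 10/3)
D = (-2749/425, -82/425)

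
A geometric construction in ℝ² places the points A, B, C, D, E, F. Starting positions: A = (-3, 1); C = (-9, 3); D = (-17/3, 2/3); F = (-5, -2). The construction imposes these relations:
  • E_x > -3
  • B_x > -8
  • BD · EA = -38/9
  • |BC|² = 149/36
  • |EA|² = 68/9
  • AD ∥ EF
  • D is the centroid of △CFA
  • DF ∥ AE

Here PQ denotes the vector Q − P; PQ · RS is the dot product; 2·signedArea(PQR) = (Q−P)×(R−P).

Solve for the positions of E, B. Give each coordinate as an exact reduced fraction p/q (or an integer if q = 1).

B = (-22/3, 11/6)
E = (-7/3, -5/3)

1. E_x = -7/3  [AD ∥ EF ∩ DF ∥ AE]
2. E_y = -5/3  [AD ∥ EF ∩ DF ∥ AE]
   → E = (-7/3, -5/3)
3. B_x = -22/3  [line 2/3·x + -8/3·y + 88/9 = 0 ∩ |BC|² = 149/36]
4. B_y = 11/6  [line 2/3·x + -8/3·y + 88/9 = 0 ∩ |BC|² = 149/36]
   → B = (-22/3, 11/6)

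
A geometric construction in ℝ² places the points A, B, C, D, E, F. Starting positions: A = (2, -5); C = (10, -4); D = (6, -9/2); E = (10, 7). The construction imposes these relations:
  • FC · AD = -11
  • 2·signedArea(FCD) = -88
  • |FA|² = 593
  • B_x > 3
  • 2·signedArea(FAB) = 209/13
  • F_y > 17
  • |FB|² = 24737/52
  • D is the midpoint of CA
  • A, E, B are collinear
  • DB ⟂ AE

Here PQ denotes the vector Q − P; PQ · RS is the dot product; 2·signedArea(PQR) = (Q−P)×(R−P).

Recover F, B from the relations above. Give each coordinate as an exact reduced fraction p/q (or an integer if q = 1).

B = (45/13, -73/26)
F = (10, 18)

1. F_x = 10  [2·signedArea(FCD) = -88 ∩ FC · AD = -11]
2. F_y = 18  [2·signedArea(FCD) = -88 ∩ FC · AD = -11]
   → F = (10, 18)
3. B_x = 45/13  [2·signedArea(FAB) = 209/13 ∩ A, E, B are collinear]
4. B_y = -73/26  [2·signedArea(FAB) = 209/13 ∩ A, E, B are collinear]
   → B = (45/13, -73/26)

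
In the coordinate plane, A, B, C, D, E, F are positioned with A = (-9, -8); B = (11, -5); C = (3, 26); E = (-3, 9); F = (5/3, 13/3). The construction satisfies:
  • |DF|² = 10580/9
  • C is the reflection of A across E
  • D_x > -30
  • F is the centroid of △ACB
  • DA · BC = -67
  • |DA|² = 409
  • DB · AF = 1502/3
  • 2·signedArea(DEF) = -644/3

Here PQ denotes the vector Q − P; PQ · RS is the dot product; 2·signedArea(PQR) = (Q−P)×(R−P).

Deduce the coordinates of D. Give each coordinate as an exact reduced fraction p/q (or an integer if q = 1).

1. D_x = -29  [DA · BC = -67 ∩ DB · AF = 1502/3]
2. D_y = -11  [DA · BC = -67 ∩ DB · AF = 1502/3]
   → D = (-29, -11)

D = (-29, -11)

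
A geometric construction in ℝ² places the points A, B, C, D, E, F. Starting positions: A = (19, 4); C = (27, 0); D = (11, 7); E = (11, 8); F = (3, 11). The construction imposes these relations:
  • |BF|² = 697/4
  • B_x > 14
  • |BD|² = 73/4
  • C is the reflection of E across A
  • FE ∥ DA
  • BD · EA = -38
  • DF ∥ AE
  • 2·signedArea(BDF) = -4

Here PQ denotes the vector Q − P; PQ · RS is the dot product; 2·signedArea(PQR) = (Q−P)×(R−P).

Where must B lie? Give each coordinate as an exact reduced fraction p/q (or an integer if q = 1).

1. B_x = 15  [BD · EA = -38 ∩ 2·signedArea(BDF) = -4]
2. B_y = 11/2  [BD · EA = -38 ∩ 2·signedArea(BDF) = -4]
   → B = (15, 11/2)

B = (15, 11/2)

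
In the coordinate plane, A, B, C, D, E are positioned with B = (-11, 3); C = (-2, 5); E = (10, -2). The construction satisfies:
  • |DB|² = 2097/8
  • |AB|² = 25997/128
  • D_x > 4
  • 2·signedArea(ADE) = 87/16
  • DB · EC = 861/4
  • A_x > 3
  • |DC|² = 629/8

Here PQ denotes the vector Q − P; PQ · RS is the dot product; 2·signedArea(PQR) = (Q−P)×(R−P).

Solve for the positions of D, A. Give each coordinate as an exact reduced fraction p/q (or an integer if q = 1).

1. D_x = 19/4  [line 12·x + -7·y + -249/4 = 0 ∩ |DB|² = 2097/8]
2. D_y = -3/4  [line 12·x + -7·y + -249/4 = 0 ∩ |DB|² = 2097/8]
   → D = (19/4, -3/4)
3. A_x = 49/16  [line 5/4·x + 21/4·y + -119/16 = 0 ∩ |AB|² = 25997/128]
4. A_y = 11/16  [line 5/4·x + 21/4·y + -119/16 = 0 ∩ |AB|² = 25997/128]
   → A = (49/16, 11/16)

A = (49/16, 11/16)
D = (19/4, -3/4)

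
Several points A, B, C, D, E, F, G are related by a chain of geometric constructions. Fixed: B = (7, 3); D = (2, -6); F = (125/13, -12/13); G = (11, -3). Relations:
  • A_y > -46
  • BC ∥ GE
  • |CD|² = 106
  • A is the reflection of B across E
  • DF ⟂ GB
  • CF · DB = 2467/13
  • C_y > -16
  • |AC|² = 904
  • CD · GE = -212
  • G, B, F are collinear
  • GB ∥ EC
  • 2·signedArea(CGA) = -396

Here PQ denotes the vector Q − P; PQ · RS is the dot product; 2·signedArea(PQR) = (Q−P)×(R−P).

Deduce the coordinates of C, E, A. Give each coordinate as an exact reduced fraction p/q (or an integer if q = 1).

A = (-5, -45)
C = (-3, -15)
E = (1, -21)

1. C_x = -3  [line -5·x + -9·y + -150 = 0 ∩ |CD|² = 106]
2. C_y = -15  [line -5·x + -9·y + -150 = 0 ∩ |CD|² = 106]
   → C = (-3, -15)
3. E_x = 1  [GB ∥ EC ∩ BC ∥ GE]
4. E_y = -21  [GB ∥ EC ∩ BC ∥ GE]
   → E = (1, -21)
5. A_x = -5  [A is the reflection of B across E]
6. A_y = -45  [A is the reflection of B across E]
   → A = (-5, -45)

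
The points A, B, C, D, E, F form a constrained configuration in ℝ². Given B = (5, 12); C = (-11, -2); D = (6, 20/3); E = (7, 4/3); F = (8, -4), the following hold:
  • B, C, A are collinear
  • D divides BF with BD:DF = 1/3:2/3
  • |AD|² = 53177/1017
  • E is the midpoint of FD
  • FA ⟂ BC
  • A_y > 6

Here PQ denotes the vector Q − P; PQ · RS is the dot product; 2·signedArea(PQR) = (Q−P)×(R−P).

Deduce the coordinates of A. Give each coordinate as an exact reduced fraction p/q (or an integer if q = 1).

1. A_x = -139/113  [B, C, A are collinear ∩ FA ⟂ BC]
2. A_y = 740/113  [B, C, A are collinear ∩ FA ⟂ BC]
   → A = (-139/113, 740/113)

A = (-139/113, 740/113)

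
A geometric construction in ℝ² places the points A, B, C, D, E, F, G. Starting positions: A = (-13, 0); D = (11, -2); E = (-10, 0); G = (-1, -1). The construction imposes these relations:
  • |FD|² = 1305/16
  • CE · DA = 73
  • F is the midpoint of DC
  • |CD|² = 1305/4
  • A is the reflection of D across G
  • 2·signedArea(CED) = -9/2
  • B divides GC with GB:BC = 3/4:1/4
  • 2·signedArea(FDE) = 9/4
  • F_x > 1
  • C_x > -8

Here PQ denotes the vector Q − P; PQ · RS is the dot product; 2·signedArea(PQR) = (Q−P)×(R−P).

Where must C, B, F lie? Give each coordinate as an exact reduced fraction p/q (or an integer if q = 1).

1. C_x = -7  [2·signedArea(CED) = -9/2 ∩ CE · DA = 73]
2. C_y = -1/2  [2·signedArea(CED) = -9/2 ∩ CE · DA = 73]
   → C = (-7, -1/2)
3. B_x = -11/2  [B divides GC with GB:BC = 3/4:1/4]
4. B_y = -5/8  [B divides GC with GB:BC = 3/4:1/4]
   → B = (-11/2, -5/8)
5. F_x = 2  [F is the midpoint of DC]
6. F_y = -5/4  [F is the midpoint of DC]
   → F = (2, -5/4)

B = (-11/2, -5/8)
C = (-7, -1/2)
F = (2, -5/4)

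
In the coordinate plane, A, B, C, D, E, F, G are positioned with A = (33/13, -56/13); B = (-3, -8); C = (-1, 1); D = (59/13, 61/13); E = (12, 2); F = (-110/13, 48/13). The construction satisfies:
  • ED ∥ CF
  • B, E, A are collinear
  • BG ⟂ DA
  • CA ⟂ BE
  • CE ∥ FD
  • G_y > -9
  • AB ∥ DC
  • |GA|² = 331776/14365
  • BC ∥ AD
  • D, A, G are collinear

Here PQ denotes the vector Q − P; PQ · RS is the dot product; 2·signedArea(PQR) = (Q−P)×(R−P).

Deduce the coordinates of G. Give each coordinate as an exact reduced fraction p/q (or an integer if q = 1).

1. G_x = 1653/1105  [D, A, G are collinear ∩ BG ⟂ DA]
2. G_y = -9944/1105  [D, A, G are collinear ∩ BG ⟂ DA]
   → G = (1653/1105, -9944/1105)

G = (1653/1105, -9944/1105)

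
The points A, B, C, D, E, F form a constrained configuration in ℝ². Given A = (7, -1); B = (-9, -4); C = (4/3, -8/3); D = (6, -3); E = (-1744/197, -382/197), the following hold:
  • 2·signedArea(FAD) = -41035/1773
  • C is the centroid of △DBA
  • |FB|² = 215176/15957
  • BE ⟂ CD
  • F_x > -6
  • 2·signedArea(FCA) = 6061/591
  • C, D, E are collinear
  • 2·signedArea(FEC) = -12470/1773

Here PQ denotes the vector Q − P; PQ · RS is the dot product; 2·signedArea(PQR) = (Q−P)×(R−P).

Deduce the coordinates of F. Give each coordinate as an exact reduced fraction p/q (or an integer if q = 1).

F = (-9763/1773, -5086/1773)

1. F_x = -9763/1773  [2·signedArea(FCA) = 6061/591 ∩ 2·signedArea(FAD) = -41035/1773]
2. F_y = -5086/1773  [2·signedArea(FCA) = 6061/591 ∩ 2·signedArea(FAD) = -41035/1773]
   → F = (-9763/1773, -5086/1773)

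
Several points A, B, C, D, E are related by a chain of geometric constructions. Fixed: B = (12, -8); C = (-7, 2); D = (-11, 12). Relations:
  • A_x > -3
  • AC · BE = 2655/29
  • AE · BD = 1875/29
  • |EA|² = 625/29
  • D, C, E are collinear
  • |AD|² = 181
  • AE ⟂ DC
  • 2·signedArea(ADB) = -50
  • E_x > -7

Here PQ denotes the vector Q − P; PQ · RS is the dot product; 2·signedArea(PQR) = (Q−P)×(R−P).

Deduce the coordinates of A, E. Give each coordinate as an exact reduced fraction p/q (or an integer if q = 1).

A = (-2, 2)
E = (-183/29, 8/29)

1. A_x = -2  [line 20·x + 23·y + -6 = 0 ∩ |AD|² = 181]
2. A_y = 2  [line 20·x + 23·y + -6 = 0 ∩ |AD|² = 181]
   → A = (-2, 2)
3. E_x = -183/29  [AE · BD = 1875/29 ∩ D, C, E are collinear]
4. E_y = 8/29  [AE · BD = 1875/29 ∩ D, C, E are collinear]
   → E = (-183/29, 8/29)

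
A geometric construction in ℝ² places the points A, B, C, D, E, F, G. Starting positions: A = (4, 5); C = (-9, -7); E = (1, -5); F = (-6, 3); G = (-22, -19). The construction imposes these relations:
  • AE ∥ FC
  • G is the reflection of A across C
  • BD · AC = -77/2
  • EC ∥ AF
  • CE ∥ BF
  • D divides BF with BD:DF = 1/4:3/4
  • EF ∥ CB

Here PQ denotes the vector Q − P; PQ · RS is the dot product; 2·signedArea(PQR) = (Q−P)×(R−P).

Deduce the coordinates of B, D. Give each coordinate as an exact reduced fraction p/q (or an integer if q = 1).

1. B_x = -16  [CE ∥ BF ∩ EF ∥ CB]
2. B_y = 1  [CE ∥ BF ∩ EF ∥ CB]
   → B = (-16, 1)
3. D_x = -27/2  [D divides BF with BD:DF = 1/4:3/4]
4. D_y = 3/2  [D divides BF with BD:DF = 1/4:3/4]
   → D = (-27/2, 3/2)

B = (-16, 1)
D = (-27/2, 3/2)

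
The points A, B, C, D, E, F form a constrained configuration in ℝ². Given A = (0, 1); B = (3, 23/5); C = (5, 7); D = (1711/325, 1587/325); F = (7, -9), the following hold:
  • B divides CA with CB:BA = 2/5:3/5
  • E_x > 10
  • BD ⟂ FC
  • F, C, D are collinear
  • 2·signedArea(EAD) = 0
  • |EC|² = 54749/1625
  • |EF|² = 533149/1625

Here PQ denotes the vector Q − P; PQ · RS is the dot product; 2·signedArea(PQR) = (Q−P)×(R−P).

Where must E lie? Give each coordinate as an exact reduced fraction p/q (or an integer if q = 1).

1. E_x = 3422/325  [line -1262/325·x + 1711/325·y + -1711/325 = 0 ∩ |EC|² = 54749/1625]
2. E_y = 2849/325  [line -1262/325·x + 1711/325·y + -1711/325 = 0 ∩ |EC|² = 54749/1625]
   → E = (3422/325, 2849/325)

E = (3422/325, 2849/325)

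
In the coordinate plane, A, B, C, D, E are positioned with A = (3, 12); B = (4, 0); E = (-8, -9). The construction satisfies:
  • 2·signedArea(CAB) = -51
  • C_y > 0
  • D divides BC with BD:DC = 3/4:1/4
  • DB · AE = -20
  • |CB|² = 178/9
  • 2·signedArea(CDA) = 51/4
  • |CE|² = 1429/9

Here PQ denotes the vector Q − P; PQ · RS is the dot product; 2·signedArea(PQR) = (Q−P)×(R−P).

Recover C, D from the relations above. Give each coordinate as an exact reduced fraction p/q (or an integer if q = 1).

C = (-1/3, 1)
D = (3/4, 3/4)

1. C_x = -1/3  [line 12·x + 1·y + 3 = 0 ∩ |CB|² = 178/9]
2. C_y = 1  [line 12·x + 1·y + 3 = 0 ∩ |CB|² = 178/9]
   → C = (-1/3, 1)
3. D_x = 3/4  [2·signedArea(CDA) = 51/4 ∩ D divides BC with BD:DC = 3/4:1/4]
4. D_y = 3/4  [2·signedArea(CDA) = 51/4 ∩ D divides BC with BD:DC = 3/4:1/4]
   → D = (3/4, 3/4)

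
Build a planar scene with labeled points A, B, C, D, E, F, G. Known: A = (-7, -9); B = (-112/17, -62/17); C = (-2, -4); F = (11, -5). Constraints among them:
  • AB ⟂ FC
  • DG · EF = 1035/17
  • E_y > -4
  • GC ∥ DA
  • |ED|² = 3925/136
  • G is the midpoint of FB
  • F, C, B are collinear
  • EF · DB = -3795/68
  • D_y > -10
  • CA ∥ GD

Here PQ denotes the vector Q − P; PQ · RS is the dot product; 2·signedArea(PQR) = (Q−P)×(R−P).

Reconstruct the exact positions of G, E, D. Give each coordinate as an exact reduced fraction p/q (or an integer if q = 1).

1. G_x = 75/34  [G is the midpoint of FB]
2. G_y = -147/34  [G is the midpoint of FB]
   → G = (75/34, -147/34)
3. D_x = -95/34  [GC ∥ DA ∩ CA ∥ GD]
4. D_y = -317/34  [GC ∥ DA ∩ CA ∥ GD]
   → D = (-95/34, -317/34)
5. E_x = -149/68  [EF · DB = -3795/68 ∩ DG · EF = 1035/17]
6. E_y = -271/68  [EF · DB = -3795/68 ∩ DG · EF = 1035/17]
   → E = (-149/68, -271/68)

D = (-95/34, -317/34)
E = (-149/68, -271/68)
G = (75/34, -147/34)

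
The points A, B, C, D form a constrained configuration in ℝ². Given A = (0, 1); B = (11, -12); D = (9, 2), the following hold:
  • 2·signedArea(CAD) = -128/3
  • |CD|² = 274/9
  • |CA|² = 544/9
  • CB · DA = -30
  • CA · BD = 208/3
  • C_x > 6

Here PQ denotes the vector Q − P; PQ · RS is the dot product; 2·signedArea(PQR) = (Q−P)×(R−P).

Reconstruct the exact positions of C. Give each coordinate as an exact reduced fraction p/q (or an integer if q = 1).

C = (20/3, -3)

1. C_x = 20/3  [2·signedArea(CAD) = -128/3 ∩ CA · BD = 208/3]
2. C_y = -3  [2·signedArea(CAD) = -128/3 ∩ CA · BD = 208/3]
   → C = (20/3, -3)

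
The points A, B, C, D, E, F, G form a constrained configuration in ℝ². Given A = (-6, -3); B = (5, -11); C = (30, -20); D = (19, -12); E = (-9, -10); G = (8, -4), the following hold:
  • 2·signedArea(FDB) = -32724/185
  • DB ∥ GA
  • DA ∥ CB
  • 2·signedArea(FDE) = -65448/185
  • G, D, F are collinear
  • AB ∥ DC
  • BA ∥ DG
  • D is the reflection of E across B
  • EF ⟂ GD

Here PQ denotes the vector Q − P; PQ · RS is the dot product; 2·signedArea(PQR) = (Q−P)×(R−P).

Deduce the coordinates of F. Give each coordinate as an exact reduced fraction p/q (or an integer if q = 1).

F = (-49/185, 372/185)

1. F_x = -49/185  [G, D, F are collinear ∩ EF ⟂ GD]
2. F_y = 372/185  [G, D, F are collinear ∩ EF ⟂ GD]
   → F = (-49/185, 372/185)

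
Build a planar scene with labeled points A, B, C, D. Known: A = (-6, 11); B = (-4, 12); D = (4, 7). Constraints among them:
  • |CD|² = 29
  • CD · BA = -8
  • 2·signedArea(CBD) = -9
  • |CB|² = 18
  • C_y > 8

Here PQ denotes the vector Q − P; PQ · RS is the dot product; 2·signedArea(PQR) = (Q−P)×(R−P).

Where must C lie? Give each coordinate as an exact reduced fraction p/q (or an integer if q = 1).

C = (-1, 9)

1. C_x = -1  [2·signedArea(CBD) = -9 ∩ CD · BA = -8]
2. C_y = 9  [2·signedArea(CBD) = -9 ∩ CD · BA = -8]
   → C = (-1, 9)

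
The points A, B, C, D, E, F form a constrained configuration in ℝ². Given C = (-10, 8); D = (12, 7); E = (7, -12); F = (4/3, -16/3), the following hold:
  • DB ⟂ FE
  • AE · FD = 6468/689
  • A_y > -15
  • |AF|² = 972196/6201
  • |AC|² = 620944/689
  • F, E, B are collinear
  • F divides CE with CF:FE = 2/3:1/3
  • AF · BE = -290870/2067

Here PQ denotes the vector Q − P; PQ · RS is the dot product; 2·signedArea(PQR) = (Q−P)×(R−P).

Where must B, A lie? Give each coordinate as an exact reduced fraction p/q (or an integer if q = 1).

1. B_x = -192/689  [F, E, B are collinear ∩ DB ⟂ FE]
2. B_y = -2368/689  [F, E, B are collinear ∩ DB ⟂ FE]
   → B = (-192/689, -2368/689)
3. A_x = 6506/689  [AF · BE = -290870/2067 ∩ AE · FD = 6468/689]
4. A_y = -10248/689  [AF · BE = -290870/2067 ∩ AE · FD = 6468/689]
   → A = (6506/689, -10248/689)

A = (6506/689, -10248/689)
B = (-192/689, -2368/689)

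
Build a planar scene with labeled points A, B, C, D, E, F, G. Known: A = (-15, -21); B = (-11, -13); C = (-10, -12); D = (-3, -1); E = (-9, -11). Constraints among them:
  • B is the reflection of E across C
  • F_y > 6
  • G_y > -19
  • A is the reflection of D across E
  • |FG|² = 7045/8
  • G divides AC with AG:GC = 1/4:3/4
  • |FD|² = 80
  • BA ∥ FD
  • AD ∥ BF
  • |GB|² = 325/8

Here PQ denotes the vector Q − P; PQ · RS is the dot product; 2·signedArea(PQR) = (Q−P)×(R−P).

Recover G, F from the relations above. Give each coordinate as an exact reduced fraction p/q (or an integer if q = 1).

F = (1, 7)
G = (-55/4, -75/4)

1. G_x = -55/4  [G divides AC with AG:GC = 1/4:3/4]
2. G_y = -75/4  [G divides AC with AG:GC = 1/4:3/4]
   → G = (-55/4, -75/4)
3. F_x = 1  [BA ∥ FD ∩ AD ∥ BF]
4. F_y = 7  [BA ∥ FD ∩ AD ∥ BF]
   → F = (1, 7)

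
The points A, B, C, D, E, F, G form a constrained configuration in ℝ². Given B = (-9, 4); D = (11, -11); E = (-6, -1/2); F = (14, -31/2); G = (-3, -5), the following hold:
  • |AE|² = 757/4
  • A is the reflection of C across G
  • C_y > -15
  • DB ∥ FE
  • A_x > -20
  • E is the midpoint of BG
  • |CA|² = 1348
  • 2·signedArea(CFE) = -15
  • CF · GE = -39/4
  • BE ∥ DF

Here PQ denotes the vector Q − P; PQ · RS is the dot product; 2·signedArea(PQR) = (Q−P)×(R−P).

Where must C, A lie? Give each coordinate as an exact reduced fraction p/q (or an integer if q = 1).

A = (-19, 4)
C = (13, -14)

1. C_x = 13  [CF · GE = -39/4 ∩ 2·signedArea(CFE) = -15]
2. C_y = -14  [CF · GE = -39/4 ∩ 2·signedArea(CFE) = -15]
   → C = (13, -14)
3. A_x = -19  [A is the reflection of C across G]
4. A_y = 4  [A is the reflection of C across G]
   → A = (-19, 4)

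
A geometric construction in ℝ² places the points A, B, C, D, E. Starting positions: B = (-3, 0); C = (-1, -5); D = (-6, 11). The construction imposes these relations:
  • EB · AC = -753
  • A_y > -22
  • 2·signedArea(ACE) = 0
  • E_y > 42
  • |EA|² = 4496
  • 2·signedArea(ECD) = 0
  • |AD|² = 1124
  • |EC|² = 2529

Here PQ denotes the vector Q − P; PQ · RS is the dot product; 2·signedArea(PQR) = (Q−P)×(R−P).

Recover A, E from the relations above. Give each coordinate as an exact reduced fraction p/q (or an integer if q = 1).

A = (4, -21)
E = (-16, 43)

1. E_x = -16  [line -16·x + -5·y + -41 = 0 ∩ |EC|² = 2529]
2. E_y = 43  [line -16·x + -5·y + -41 = 0 ∩ |EC|² = 2529]
   → E = (-16, 43)
3. A_x = 4  [2·signedArea(ACE) = 0 ∩ EB · AC = -753]
4. A_y = -21  [2·signedArea(ACE) = 0 ∩ EB · AC = -753]
   → A = (4, -21)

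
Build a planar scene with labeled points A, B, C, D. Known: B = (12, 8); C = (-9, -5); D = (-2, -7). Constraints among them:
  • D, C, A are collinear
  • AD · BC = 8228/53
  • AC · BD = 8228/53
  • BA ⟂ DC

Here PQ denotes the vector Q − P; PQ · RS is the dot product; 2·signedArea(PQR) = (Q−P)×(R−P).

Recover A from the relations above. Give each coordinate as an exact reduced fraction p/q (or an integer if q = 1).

1. A_x = 370/53  [D, C, A are collinear ∩ BA ⟂ DC]
2. A_y = -507/53  [D, C, A are collinear ∩ BA ⟂ DC]
   → A = (370/53, -507/53)

A = (370/53, -507/53)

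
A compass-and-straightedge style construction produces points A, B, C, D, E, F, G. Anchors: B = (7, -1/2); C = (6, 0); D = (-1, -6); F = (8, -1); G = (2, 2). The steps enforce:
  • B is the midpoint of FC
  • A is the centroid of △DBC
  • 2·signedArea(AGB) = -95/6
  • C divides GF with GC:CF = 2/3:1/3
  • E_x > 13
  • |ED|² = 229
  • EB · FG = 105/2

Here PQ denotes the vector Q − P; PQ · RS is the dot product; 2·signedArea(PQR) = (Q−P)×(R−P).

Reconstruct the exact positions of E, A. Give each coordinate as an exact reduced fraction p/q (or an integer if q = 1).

A = (4, -13/6)
E = (14, -4)

1. E_x = 14  [line 6·x + -3·y + -96 = 0 ∩ |ED|² = 229]
2. E_y = -4  [line 6·x + -3·y + -96 = 0 ∩ |ED|² = 229]
   → E = (14, -4)
3. A_x = 4  [A is the centroid of △DBC]
4. A_y = -13/6  [A is the centroid of △DBC]
   → A = (4, -13/6)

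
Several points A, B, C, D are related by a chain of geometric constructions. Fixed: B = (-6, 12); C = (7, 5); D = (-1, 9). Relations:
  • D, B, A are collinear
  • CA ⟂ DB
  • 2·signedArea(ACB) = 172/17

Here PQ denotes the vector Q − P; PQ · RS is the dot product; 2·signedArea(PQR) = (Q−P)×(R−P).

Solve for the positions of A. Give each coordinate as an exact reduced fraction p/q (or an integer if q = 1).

1. A_x = 113/17  [D, B, A are collinear ∩ CA ⟂ DB]
2. A_y = 75/17  [D, B, A are collinear ∩ CA ⟂ DB]
   → A = (113/17, 75/17)

A = (113/17, 75/17)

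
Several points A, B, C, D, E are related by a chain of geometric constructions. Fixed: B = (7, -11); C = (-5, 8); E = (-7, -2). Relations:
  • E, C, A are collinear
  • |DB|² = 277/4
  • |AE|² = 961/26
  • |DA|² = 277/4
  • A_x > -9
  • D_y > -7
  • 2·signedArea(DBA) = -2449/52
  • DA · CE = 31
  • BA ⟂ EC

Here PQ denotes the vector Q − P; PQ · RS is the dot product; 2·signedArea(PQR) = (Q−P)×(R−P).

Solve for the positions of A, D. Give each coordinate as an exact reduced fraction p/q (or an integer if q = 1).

1. A_x = -213/26  [E, C, A are collinear ∩ BA ⟂ EC]
2. A_y = -207/26  [E, C, A are collinear ∩ BA ⟂ EC]
   → A = (-213/26, -207/26)
3. D_x = 0  [line -79/26·x + -395/26·y + -395/4 = 0 ∩ |DB|² = 277/4]
4. D_y = -13/2  [line -79/26·x + -395/26·y + -395/4 = 0 ∩ |DB|² = 277/4]
   → D = (0, -13/2)

A = (-213/26, -207/26)
D = (0, -13/2)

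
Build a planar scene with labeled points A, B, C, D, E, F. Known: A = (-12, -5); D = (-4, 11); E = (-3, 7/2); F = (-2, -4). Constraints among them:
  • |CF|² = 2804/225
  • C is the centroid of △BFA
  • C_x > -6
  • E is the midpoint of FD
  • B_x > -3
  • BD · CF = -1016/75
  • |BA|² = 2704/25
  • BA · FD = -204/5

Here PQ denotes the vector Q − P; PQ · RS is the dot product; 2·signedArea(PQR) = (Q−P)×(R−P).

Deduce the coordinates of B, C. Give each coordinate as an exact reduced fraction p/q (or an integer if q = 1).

1. B_x = -12/5  [line 2·x + -15·y + -51/5 = 0 ∩ |BA|² = 2704/25]
2. B_y = -1  [line 2·x + -15·y + -51/5 = 0 ∩ |BA|² = 2704/25]
   → B = (-12/5, -1)
3. C_x = -82/15  [BD · CF = -1016/75 ∩ C is the centroid of △BFA]
4. C_y = -10/3  [BD · CF = -1016/75 ∩ C is the centroid of △BFA]
   → C = (-82/15, -10/3)

B = (-12/5, -1)
C = (-82/15, -10/3)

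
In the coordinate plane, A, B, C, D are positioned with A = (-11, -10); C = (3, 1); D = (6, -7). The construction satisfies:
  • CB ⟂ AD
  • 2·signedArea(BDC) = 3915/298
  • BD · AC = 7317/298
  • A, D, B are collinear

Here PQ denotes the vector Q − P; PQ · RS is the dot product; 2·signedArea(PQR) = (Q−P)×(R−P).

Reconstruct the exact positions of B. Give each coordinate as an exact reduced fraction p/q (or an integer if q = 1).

1. B_x = 1329/298  [A, D, B are collinear ∩ CB ⟂ AD]
2. B_y = -2167/298  [A, D, B are collinear ∩ CB ⟂ AD]
   → B = (1329/298, -2167/298)

B = (1329/298, -2167/298)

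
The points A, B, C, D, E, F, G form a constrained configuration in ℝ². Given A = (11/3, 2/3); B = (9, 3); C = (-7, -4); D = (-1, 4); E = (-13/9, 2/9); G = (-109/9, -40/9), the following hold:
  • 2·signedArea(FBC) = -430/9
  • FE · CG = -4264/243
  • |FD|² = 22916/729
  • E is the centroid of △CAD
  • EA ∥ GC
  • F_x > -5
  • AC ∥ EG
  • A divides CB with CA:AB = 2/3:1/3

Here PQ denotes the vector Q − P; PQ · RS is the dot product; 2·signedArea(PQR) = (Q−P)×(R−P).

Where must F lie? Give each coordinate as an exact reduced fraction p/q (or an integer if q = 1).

1. F_x = -131/27  [2·signedArea(FBC) = -430/9 ∩ FE · CG = -4264/243]
2. F_y = -2/27  [2·signedArea(FBC) = -430/9 ∩ FE · CG = -4264/243]
   → F = (-131/27, -2/27)

F = (-131/27, -2/27)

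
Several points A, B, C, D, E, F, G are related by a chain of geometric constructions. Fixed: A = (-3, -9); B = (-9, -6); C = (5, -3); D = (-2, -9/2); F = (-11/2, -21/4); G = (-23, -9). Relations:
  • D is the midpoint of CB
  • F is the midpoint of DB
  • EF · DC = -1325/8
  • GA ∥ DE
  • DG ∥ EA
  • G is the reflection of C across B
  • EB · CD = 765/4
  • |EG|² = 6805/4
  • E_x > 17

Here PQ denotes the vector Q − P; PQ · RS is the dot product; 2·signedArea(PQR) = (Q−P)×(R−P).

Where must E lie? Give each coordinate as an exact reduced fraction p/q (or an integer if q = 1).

E = (18, -9/2)

1. E_x = 18  [DG ∥ EA ∩ GA ∥ DE]
2. E_y = -9/2  [DG ∥ EA ∩ GA ∥ DE]
   → E = (18, -9/2)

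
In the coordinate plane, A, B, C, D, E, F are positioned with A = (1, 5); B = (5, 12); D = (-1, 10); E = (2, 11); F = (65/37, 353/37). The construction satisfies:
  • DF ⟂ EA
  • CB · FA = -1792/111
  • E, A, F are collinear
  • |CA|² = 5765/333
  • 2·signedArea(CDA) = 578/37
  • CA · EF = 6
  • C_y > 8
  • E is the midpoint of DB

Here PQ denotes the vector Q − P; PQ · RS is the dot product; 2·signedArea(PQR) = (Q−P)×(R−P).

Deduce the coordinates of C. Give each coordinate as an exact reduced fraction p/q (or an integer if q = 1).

C = (287/111, 982/111)

1. C_x = 287/111  [CA · EF = 6 ∩ 2·signedArea(CDA) = 578/37]
2. C_y = 982/111  [CA · EF = 6 ∩ 2·signedArea(CDA) = 578/37]
   → C = (287/111, 982/111)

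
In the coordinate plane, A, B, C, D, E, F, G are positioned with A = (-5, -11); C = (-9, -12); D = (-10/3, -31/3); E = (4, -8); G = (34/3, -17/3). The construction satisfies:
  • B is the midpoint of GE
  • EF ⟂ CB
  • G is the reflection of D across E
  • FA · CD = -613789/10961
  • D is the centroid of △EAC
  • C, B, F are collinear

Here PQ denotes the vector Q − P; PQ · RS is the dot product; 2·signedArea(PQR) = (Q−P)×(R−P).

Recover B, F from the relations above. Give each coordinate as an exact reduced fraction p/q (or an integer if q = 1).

1. B_x = 23/3  [B is the midpoint of GE]
2. B_y = -41/6  [B is the midpoint of GE]
   → B = (23/3, -41/6)
3. F_x = 43751/10961  [C, B, F are collinear ∩ EF ⟂ CB]
4. F_y = -87388/10961  [C, B, F are collinear ∩ EF ⟂ CB]
   → F = (43751/10961, -87388/10961)

B = (23/3, -41/6)
F = (43751/10961, -87388/10961)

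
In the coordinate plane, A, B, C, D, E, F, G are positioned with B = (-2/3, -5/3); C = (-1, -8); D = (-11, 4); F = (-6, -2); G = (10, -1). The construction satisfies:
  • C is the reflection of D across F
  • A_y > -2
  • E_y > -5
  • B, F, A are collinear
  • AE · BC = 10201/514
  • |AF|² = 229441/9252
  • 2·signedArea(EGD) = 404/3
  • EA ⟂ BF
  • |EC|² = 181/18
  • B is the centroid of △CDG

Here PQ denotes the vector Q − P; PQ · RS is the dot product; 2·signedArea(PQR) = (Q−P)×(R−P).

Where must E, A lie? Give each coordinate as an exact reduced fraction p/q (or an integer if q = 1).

1. E_x = -5/6  [line -5·x + -21·y + -317/3 = 0 ∩ |EC|² = 181/18]
2. E_y = -29/6  [line -5·x + -21·y + -317/3 = 0 ∩ |EC|² = 181/18]
   → E = (-5/6, -29/6)
3. A_x = -794/771  [B, F, A are collinear ∩ EA ⟂ BF]
4. A_y = -2605/1542  [B, F, A are collinear ∩ EA ⟂ BF]
   → A = (-794/771, -2605/1542)

A = (-794/771, -2605/1542)
E = (-5/6, -29/6)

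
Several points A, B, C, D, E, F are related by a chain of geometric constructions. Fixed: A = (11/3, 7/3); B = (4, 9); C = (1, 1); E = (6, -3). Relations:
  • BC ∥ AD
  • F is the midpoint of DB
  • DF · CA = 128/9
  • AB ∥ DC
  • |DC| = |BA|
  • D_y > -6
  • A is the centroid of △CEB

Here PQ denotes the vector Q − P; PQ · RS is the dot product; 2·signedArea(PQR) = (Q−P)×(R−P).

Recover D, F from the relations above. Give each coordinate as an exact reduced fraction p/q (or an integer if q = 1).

D = (2/3, -17/3)
F = (7/3, 5/3)

1. D_x = 2/3  [AB ∥ DC ∩ BC ∥ AD]
2. D_y = -17/3  [AB ∥ DC ∩ BC ∥ AD]
   → D = (2/3, -17/3)
3. F_x = 7/3  [F is the midpoint of DB]
4. F_y = 5/3  [F is the midpoint of DB]
   → F = (7/3, 5/3)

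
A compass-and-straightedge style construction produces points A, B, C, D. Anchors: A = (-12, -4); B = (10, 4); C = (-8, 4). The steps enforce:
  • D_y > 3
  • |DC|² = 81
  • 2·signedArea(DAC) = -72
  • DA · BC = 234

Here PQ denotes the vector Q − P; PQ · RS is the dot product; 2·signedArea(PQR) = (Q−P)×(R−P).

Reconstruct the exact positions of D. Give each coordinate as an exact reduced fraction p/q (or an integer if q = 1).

D = (1, 4)

1. D_x = 1  [2·signedArea(DAC) = -72 ∩ DA · BC = 234]
2. D_y = 4  [2·signedArea(DAC) = -72 ∩ DA · BC = 234]
   → D = (1, 4)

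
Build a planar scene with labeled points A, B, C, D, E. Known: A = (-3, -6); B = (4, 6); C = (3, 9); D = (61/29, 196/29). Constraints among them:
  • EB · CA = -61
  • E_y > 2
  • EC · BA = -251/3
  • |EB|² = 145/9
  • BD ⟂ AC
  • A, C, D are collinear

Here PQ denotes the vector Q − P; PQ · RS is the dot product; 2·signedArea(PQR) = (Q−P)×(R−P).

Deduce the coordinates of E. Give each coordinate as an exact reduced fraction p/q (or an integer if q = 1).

1. E_x = 4/3  [EC · BA = -251/3 ∩ EB · CA = -61]
2. E_y = 3  [EC · BA = -251/3 ∩ EB · CA = -61]
   → E = (4/3, 3)

E = (4/3, 3)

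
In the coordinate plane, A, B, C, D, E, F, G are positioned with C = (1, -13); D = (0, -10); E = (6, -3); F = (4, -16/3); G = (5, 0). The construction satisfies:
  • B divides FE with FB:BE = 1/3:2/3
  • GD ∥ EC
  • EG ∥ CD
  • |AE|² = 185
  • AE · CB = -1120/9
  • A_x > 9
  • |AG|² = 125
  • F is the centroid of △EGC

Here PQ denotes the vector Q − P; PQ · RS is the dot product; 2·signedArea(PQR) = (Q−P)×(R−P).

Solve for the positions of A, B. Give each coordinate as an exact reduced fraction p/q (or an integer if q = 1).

1. B_x = 14/3  [B divides FE with FB:BE = 1/3:2/3]
2. B_y = -41/9  [B divides FE with FB:BE = 1/3:2/3]
   → B = (14/3, -41/9)
3. A_x = 10  [line -11/3·x + -76/9·y + 1090/9 = 0 ∩ |AG|² = 125]
4. A_y = 10  [line -11/3·x + -76/9·y + 1090/9 = 0 ∩ |AG|² = 125]
   → A = (10, 10)

A = (10, 10)
B = (14/3, -41/9)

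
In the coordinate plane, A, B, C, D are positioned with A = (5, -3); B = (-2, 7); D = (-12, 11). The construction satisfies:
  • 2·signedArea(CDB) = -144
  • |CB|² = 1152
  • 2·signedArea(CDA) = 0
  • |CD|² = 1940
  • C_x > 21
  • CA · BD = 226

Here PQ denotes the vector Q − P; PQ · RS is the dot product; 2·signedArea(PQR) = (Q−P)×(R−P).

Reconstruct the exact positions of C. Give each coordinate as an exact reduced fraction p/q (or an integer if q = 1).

1. C_x = 22  [2·signedArea(CDA) = 0 ∩ 2·signedArea(CDB) = -144]
2. C_y = -17  [2·signedArea(CDA) = 0 ∩ 2·signedArea(CDB) = -144]
   → C = (22, -17)

C = (22, -17)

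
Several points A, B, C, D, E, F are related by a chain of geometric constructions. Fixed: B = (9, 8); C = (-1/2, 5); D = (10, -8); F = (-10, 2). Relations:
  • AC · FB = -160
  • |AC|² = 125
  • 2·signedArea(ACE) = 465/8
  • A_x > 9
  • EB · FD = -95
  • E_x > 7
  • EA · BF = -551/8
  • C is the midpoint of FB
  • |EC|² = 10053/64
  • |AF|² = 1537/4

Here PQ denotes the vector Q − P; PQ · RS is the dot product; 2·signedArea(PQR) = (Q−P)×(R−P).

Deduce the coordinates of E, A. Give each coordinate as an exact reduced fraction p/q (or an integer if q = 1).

1. A_x = 19/2  [line -19·x + -6·y + 361/2 = 0 ∩ |AF|² = 1537/4]
2. A_y = 0  [line -19·x + -6·y + 361/2 = 0 ∩ |AF|² = 1537/4]
   → A = (19/2, 0)
3. E_x = 59/8  [EA · BF = -551/8 ∩ 2·signedArea(ACE) = 465/8]
4. E_y = -19/4  [EA · BF = -551/8 ∩ 2·signedArea(ACE) = 465/8]
   → E = (59/8, -19/4)

A = (19/2, 0)
E = (59/8, -19/4)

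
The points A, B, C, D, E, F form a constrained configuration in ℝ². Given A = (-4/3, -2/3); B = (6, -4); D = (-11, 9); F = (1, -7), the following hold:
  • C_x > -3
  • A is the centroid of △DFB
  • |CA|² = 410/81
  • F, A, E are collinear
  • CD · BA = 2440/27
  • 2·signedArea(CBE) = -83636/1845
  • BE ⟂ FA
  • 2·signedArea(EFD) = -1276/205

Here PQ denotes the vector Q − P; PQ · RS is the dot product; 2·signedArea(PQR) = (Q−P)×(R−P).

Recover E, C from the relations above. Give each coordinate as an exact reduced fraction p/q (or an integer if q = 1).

1. E_x = 128/205  [F, A, E are collinear ∩ BE ⟂ FA]
2. E_y = -1226/205  [F, A, E are collinear ∩ BE ⟂ FA]
   → E = (128/205, -1226/205)
3. C_x = -19/9  [CD · BA = 2440/27 ∩ 2·signedArea(CBE) = -83636/1845]
4. C_y = 13/9  [CD · BA = 2440/27 ∩ 2·signedArea(CBE) = -83636/1845]
   → C = (-19/9, 13/9)

C = (-19/9, 13/9)
E = (128/205, -1226/205)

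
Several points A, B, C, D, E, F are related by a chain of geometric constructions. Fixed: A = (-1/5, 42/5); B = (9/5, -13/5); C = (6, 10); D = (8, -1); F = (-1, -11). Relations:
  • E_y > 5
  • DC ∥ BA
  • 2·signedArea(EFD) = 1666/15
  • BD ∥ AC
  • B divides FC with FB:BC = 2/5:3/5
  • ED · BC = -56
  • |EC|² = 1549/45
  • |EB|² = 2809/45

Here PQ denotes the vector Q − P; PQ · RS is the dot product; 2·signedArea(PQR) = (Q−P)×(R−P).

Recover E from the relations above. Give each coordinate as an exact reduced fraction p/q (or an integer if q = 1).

1. E_x = 38/15  [2·signedArea(EFD) = 1666/15 ∩ ED · BC = -56]
2. E_y = 79/15  [2·signedArea(EFD) = 1666/15 ∩ ED · BC = -56]
   → E = (38/15, 79/15)

E = (38/15, 79/15)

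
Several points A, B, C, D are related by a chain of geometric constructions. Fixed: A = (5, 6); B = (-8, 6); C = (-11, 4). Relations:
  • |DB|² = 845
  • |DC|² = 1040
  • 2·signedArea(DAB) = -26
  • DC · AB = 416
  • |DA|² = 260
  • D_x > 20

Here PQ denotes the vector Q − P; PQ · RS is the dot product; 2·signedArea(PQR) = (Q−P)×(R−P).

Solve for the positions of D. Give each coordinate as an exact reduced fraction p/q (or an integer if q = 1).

1. D_x = 21  [DC · AB = 416 ∩ 2·signedArea(DAB) = -26]
2. D_y = 8  [DC · AB = 416 ∩ 2·signedArea(DAB) = -26]
   → D = (21, 8)

D = (21, 8)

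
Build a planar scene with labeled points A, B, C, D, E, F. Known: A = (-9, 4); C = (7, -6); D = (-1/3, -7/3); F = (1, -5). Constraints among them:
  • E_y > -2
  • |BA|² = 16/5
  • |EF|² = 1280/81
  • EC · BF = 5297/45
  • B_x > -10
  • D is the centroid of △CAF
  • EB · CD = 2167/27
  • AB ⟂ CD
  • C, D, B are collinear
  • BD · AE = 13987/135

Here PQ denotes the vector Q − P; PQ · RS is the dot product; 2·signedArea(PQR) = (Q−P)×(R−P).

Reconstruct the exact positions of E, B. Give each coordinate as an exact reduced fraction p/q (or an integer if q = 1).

1. B_x = -49/5  [C, D, B are collinear ∩ AB ⟂ CD]
2. B_y = 12/5  [C, D, B are collinear ∩ AB ⟂ CD]
   → B = (-49/5, 12/5)
3. E_x = -7/9  [EB · CD = 2167/27 ∩ EC · BF = 5297/45]
4. E_y = -13/9  [EB · CD = 2167/27 ∩ EC · BF = 5297/45]
   → E = (-7/9, -13/9)

B = (-49/5, 12/5)
E = (-7/9, -13/9)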